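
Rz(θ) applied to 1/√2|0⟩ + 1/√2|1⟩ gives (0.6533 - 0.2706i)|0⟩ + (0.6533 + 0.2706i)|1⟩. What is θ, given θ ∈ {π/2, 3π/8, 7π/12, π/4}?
π/4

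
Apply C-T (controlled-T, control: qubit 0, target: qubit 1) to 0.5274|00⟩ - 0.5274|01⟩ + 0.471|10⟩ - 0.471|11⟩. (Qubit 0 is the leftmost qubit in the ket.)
0.5274|00⟩ - 0.5274|01⟩ + 0.471|10⟩ + (-0.333 - 0.333i)|11⟩

C-T leaves the control-|0⟩ kets |00⟩, |01⟩ unchanged and applies T to qubit 1 on the control-|1⟩ pair (|10⟩, |11⟩).
T = [[1, 0], [0, (1/√2 + (1/√2)i)]].
With a = amp(|10⟩) = 0.471 and b = amp(|11⟩) = -0.471:
new amp(|10⟩) = (1)·a = 0.471
new amp(|11⟩) = (1/√2 + (1/√2)i)·b = (-0.333 - 0.333i)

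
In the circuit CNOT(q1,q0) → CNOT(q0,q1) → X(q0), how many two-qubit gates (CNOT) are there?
2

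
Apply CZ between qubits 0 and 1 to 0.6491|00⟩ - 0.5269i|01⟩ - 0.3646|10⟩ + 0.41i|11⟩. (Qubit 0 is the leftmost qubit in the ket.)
0.6491|00⟩ - 0.5269i|01⟩ - 0.3646|10⟩ - 0.41i|11⟩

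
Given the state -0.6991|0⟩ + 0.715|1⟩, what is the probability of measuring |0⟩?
0.4887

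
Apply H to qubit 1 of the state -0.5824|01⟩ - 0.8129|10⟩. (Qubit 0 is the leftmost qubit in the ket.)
-0.4118|00⟩ + 0.4118|01⟩ - 0.5748|10⟩ - 0.5748|11⟩

H on qubit 1 mixes each pair of kets that differ only in qubit 1: amplitudes (a, b) of (|…0…⟩, |…1…⟩) become ((a + b)/√2, (a − b)/√2). Kets absent from the input have amplitude 0.
(|00⟩, |01⟩): (a, b) = (0, -0.5824) → (-0.4118, 0.4118)
(|10⟩, |11⟩): (a, b) = (-0.8129, 0) → (-0.5748, -0.5748)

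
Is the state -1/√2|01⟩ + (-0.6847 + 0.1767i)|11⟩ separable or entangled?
Separable

Writing the state as a|00⟩ + b|01⟩ + c|10⟩ + d|11⟩, it is a product state iff ad − bc = 0.
Here (a, b, c, d) = (0, -1/√2, 0, (-0.6847 + 0.1767i)): ad − bc = (0)(-0.6847 + 0.1767i) − (-1/√2)(0) = 0, so the state is separable.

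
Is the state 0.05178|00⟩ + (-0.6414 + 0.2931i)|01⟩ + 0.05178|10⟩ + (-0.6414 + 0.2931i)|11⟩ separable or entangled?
Separable

Writing the state as a|00⟩ + b|01⟩ + c|10⟩ + d|11⟩, it is a product state iff ad − bc = 0.
Here (a, b, c, d) = (0.05178, (-0.6414 + 0.2931i), 0.05178, (-0.6414 + 0.2931i)): ad − bc = (0.05178)(-0.6414 + 0.2931i) − (-0.6414 + 0.2931i)(0.05178) = 0, so the state is separable.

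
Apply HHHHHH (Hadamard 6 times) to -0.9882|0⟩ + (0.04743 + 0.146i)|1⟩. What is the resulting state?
-0.9882|0⟩ + (0.04743 + 0.146i)|1⟩

H² = I, so an even number of Hadamards cancels: H^6 = I and the state is unchanged.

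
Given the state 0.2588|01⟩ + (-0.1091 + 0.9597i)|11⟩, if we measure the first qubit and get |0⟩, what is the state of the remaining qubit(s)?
|1⟩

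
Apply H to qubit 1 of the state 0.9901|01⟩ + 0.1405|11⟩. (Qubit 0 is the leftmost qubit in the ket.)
0.7001|00⟩ - 0.7001|01⟩ + 0.09935|10⟩ - 0.09935|11⟩

H on qubit 1 mixes each pair of kets that differ only in qubit 1: amplitudes (a, b) of (|…0…⟩, |…1…⟩) become ((a + b)/√2, (a − b)/√2). Kets absent from the input have amplitude 0.
(|00⟩, |01⟩): (a, b) = (0, 0.9901) → (0.7001, -0.7001)
(|10⟩, |11⟩): (a, b) = (0, 0.1405) → (0.09935, -0.09935)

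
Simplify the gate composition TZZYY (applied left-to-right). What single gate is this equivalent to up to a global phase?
T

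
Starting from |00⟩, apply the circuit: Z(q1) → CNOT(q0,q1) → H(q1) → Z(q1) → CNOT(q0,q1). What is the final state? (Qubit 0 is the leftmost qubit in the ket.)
1/√2|00⟩ - 1/√2|01⟩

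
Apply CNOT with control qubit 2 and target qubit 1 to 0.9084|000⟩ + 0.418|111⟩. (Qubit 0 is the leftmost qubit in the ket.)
0.9084|000⟩ + 0.418|101⟩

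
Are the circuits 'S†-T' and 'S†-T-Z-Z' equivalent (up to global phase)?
Yes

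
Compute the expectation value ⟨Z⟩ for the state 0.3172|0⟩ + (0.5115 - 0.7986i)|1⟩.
-0.7988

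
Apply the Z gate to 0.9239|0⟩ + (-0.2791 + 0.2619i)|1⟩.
0.9239|0⟩ + (0.2791 - 0.2619i)|1⟩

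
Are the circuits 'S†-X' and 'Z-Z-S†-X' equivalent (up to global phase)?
Yes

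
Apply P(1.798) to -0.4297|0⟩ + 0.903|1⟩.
-0.4297|0⟩ + (-0.2034 + 0.8798i)|1⟩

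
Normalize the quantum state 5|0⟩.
|0⟩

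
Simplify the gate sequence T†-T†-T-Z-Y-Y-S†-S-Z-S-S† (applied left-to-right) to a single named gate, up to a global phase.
T†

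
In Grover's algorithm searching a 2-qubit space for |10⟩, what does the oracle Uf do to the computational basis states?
Uf|x⟩ = -|x⟩ if x = 10, else |x⟩ (phase flip on target)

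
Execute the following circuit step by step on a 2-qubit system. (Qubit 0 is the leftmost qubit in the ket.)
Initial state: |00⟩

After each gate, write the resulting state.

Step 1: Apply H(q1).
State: 1/√2|00⟩ + 1/√2|01⟩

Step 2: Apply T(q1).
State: 1/√2|00⟩ + (1/2 + (1/2)i)|01⟩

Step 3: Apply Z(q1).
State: 1/√2|00⟩ + (-1/2 - (1/2)i)|01⟩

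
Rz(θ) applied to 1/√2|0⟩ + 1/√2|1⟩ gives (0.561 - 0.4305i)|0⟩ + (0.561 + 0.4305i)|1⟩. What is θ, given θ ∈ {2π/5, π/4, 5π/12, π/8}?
5π/12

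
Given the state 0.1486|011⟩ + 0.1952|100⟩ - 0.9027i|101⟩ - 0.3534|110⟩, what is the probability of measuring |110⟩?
0.1249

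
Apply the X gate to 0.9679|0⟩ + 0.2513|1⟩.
0.2513|0⟩ + 0.9679|1⟩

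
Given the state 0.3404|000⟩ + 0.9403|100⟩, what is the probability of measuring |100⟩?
0.8842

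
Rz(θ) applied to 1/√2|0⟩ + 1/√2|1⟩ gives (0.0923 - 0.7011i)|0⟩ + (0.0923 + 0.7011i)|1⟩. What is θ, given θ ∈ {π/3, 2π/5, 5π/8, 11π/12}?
11π/12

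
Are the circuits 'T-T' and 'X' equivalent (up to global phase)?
No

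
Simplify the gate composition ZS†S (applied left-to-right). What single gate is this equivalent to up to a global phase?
Z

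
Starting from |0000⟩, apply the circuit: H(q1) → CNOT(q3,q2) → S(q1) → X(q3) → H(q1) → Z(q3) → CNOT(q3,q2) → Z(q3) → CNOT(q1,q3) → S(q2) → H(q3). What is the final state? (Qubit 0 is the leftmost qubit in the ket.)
(-1/√8 + (1/√8)i)|0010⟩ + (1/√8 - (1/√8)i)|0011⟩ + (1/√8 + (1/√8)i)|0110⟩ + (1/√8 + (1/√8)i)|0111⟩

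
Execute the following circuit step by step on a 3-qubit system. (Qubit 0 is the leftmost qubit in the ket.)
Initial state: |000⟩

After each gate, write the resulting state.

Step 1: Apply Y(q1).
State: i|010⟩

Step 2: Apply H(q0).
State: (1/√2)i|010⟩ + (1/√2)i|110⟩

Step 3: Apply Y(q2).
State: -1/√2|011⟩ - 1/√2|111⟩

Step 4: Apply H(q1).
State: -1/2|001⟩ + 1/2|011⟩ - 1/2|101⟩ + 1/2|111⟩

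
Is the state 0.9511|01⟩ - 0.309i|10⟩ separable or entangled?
Entangled

Writing the state as a|00⟩ + b|01⟩ + c|10⟩ + d|11⟩, it is a product state iff ad − bc = 0.
Here (a, b, c, d) = (0, 0.9511, -0.309i, 0): ad − bc = (0)(0) − (0.9511)(-0.309i) = 0.2939i ≠ 0, so the state is entangled.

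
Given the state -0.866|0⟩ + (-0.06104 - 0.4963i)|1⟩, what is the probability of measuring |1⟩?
0.25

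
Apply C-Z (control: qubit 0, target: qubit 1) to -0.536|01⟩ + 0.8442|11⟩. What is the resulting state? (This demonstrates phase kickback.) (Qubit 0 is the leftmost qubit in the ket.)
-0.536|01⟩ - 0.8442|11⟩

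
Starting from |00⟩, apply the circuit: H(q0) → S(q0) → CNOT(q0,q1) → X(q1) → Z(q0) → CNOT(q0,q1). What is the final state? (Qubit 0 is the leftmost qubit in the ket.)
1/√2|01⟩ - (1/√2)i|11⟩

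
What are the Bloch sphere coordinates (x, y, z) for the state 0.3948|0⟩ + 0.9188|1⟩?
(0.7255, 0, -0.6883)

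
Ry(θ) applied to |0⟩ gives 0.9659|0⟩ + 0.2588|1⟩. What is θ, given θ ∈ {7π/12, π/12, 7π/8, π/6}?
π/6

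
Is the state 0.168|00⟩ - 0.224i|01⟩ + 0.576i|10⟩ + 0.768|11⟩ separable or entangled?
Separable

Writing the state as a|00⟩ + b|01⟩ + c|10⟩ + d|11⟩, it is a product state iff ad − bc = 0.
Here (a, b, c, d) = (0.168, -0.224i, 0.576i, 0.768): ad − bc = (0.168)(0.768) − (-0.224i)(0.576i) = 0, so the state is separable.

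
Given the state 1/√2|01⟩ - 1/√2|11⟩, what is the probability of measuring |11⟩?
1/2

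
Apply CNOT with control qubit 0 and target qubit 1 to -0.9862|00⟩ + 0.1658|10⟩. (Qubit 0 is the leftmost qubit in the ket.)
-0.9862|00⟩ + 0.1658|11⟩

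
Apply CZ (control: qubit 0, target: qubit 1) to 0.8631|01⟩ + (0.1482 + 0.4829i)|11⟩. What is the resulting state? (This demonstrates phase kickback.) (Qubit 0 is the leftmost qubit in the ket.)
0.8631|01⟩ + (-0.1482 - 0.4829i)|11⟩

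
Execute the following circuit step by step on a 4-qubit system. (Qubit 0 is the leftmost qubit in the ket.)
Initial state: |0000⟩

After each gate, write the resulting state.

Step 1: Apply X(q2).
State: |0010⟩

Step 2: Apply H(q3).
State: 1/√2|0010⟩ + 1/√2|0011⟩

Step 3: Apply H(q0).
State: 1/2|0010⟩ + 1/2|0011⟩ + 1/2|1010⟩ + 1/2|1011⟩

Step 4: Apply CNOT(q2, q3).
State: 1/2|0010⟩ + 1/2|0011⟩ + 1/2|1010⟩ + 1/2|1011⟩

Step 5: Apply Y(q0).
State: -(1/2)i|0010⟩ - (1/2)i|0011⟩ + (1/2)i|1010⟩ + (1/2)i|1011⟩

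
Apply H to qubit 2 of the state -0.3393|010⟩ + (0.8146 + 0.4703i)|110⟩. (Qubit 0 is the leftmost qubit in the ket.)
-0.2399|010⟩ - 0.2399|011⟩ + (0.576 + 0.3326i)|110⟩ + (0.576 + 0.3326i)|111⟩

H on qubit 2 mixes each pair of kets that differ only in qubit 2: amplitudes (a, b) of (|…0…⟩, |…1…⟩) become ((a + b)/√2, (a − b)/√2). Kets absent from the input have amplitude 0.
(|010⟩, |011⟩): (a, b) = (-0.3393, 0) → (-0.2399, -0.2399)
(|110⟩, |111⟩): (a, b) = ((0.8146 + 0.4703i), 0) → ((0.576 + 0.3326i), (0.576 + 0.3326i))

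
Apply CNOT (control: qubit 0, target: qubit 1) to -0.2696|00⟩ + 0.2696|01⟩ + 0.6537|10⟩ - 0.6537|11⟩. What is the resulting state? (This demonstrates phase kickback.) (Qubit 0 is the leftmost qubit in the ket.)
-0.2696|00⟩ + 0.2696|01⟩ - 0.6537|10⟩ + 0.6537|11⟩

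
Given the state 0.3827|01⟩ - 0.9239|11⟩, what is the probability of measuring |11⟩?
0.8536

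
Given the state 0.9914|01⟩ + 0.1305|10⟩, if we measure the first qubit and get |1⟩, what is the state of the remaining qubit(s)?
|0⟩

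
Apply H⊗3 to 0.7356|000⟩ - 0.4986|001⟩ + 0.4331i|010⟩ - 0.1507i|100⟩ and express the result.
(0.08379 + 0.09984i)|000⟩ + (0.4364 + 0.09984i)|001⟩ + (0.08379 - 0.2064i)|010⟩ + (0.4364 - 0.2064i)|011⟩ + (0.08379 + 0.2064i)|100⟩ + (0.4364 + 0.2064i)|101⟩ + (0.08379 - 0.09984i)|110⟩ + (0.4364 - 0.09984i)|111⟩

H⊗3 gives amp(|y⟩) = (1/2√2) Σ_x (−1)^(x·y) amp(|x⟩), where x·y is the number of positions in which both x and y have a 1.
|000⟩: (0.7356 - 0.4986 + 0.4331i - 0.1507i)/(2√2) = (0.08379 + 0.09984i)
|001⟩: (0.7356 + 0.4986 + 0.4331i - 0.1507i)/(2√2) = (0.4364 + 0.09984i)
|010⟩: (0.7356 - 0.4986 - 0.4331i - 0.1507i)/(2√2) = (0.08379 - 0.2064i)
|011⟩: (0.7356 + 0.4986 - 0.4331i - 0.1507i)/(2√2) = (0.4364 - 0.2064i)
|100⟩: (0.7356 - 0.4986 + 0.4331i + 0.1507i)/(2√2) = (0.08379 + 0.2064i)
|101⟩: (0.7356 + 0.4986 + 0.4331i + 0.1507i)/(2√2) = (0.4364 + 0.2064i)
|110⟩: (0.7356 - 0.4986 - 0.4331i + 0.1507i)/(2√2) = (0.08379 - 0.09984i)
|111⟩: (0.7356 + 0.4986 - 0.4331i + 0.1507i)/(2√2) = (0.4364 - 0.09984i)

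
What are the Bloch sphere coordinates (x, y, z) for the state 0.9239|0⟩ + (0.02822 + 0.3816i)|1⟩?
(0.05214, 0.7051, 0.7072)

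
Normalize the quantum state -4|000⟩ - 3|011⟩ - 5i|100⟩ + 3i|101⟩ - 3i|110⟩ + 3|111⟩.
-0.4558|000⟩ - 0.3419|011⟩ - 0.5698i|100⟩ + 0.3419i|101⟩ - 0.3419i|110⟩ + 0.3419|111⟩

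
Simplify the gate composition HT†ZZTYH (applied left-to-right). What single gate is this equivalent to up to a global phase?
Y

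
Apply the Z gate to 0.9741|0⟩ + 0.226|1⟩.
0.9741|0⟩ - 0.226|1⟩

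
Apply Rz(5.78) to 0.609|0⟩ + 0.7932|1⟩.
(-0.5898 - 0.1516i)|0⟩ + (-0.7682 + 0.1975i)|1⟩

Rz(5.78) = [[e^(−iθ/2), 0], [0, e^(iθ/2)]] with e^(±iθ/2) = cos(θ/2) ± i·sin(θ/2); θ = 5.78, cos(θ/2) ≈ -0.968517, sin(θ/2) ≈ 0.248947.
With a = amp(|0⟩) = 0.609 and b = amp(|1⟩) = 0.7932:
new amp(|0⟩) = (-0.968517 - 0.248947i)·a = (-0.5898 - 0.1516i)
new amp(|1⟩) = (-0.968517 + 0.248947i)·b = (-0.7682 + 0.1975i)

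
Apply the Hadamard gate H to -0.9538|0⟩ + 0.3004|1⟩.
-0.462|0⟩ - 0.8869|1⟩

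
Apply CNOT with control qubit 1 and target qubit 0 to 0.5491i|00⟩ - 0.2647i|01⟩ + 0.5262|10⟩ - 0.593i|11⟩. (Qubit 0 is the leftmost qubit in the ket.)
0.5491i|00⟩ - 0.593i|01⟩ + 0.5262|10⟩ - 0.2647i|11⟩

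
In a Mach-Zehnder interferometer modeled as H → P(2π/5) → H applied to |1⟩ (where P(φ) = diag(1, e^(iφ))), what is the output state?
(0.3455 - 0.4755i)|0⟩ + (0.6545 + 0.4755i)|1⟩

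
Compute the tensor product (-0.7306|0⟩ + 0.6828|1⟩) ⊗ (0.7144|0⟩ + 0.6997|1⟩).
-0.5219|00⟩ - 0.5112|01⟩ + 0.4878|10⟩ + 0.4778|11⟩

amp(|b₁b₂…⟩) = product of the factor amplitudes for bits b₁, b₂, …; only kets whose every factor amplitude is nonzero survive.
|00⟩: (-0.7306)(0.7144) = -0.5219
|01⟩: (-0.7306)(0.6997) = -0.5112
|10⟩: (0.6828)(0.7144) = 0.4878
|11⟩: (0.6828)(0.6997) = 0.4778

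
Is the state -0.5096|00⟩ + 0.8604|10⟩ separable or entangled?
Separable

Writing the state as a|00⟩ + b|01⟩ + c|10⟩ + d|11⟩, it is a product state iff ad − bc = 0.
Here (a, b, c, d) = (-0.5096, 0, 0.8604, 0): ad − bc = (-0.5096)(0) − (0)(0.8604) = 0, so the state is separable.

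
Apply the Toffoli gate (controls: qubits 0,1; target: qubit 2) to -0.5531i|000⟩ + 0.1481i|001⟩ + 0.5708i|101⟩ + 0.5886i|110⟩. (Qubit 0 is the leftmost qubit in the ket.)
-0.5531i|000⟩ + 0.1481i|001⟩ + 0.5708i|101⟩ + 0.5886i|111⟩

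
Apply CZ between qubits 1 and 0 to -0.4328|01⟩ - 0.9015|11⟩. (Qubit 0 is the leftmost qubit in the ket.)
-0.4328|01⟩ + 0.9015|11⟩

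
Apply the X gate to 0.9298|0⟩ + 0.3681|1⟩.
0.3681|0⟩ + 0.9298|1⟩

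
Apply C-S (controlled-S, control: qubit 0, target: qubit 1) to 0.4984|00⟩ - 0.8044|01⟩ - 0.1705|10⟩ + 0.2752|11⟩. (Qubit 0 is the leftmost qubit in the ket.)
0.4984|00⟩ - 0.8044|01⟩ - 0.1705|10⟩ + 0.2752i|11⟩

C-S leaves the control-|0⟩ kets |00⟩, |01⟩ unchanged and applies S to qubit 1 on the control-|1⟩ pair (|10⟩, |11⟩).
S = [[1, 0], [0, i]].
With a = amp(|10⟩) = -0.1705 and b = amp(|11⟩) = 0.2752:
new amp(|10⟩) = (1)·a = -0.1705
new amp(|11⟩) = (i)·b = 0.2752i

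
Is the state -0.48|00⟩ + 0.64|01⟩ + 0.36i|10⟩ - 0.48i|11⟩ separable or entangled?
Separable

Writing the state as a|00⟩ + b|01⟩ + c|10⟩ + d|11⟩, it is a product state iff ad − bc = 0.
Here (a, b, c, d) = (-0.48, 0.64, 0.36i, -0.48i): ad − bc = (-0.48)(-0.48i) − (0.64)(0.36i) = 0, so the state is separable.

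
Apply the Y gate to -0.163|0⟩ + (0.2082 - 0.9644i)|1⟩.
(-0.9644 - 0.2082i)|0⟩ - 0.163i|1⟩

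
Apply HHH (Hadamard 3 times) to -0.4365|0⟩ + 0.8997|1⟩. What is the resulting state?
0.3275|0⟩ - 0.9448|1⟩

H² = I, so H^3 = H: a single Hadamard. With (a, b) = (-0.4365, 0.8997), H gives ((a + b)/√2, (a − b)/√2) = (0.3275, -0.9448).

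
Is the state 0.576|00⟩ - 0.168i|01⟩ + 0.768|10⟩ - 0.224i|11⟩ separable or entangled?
Separable

Writing the state as a|00⟩ + b|01⟩ + c|10⟩ + d|11⟩, it is a product state iff ad − bc = 0.
Here (a, b, c, d) = (0.576, -0.168i, 0.768, -0.224i): ad − bc = (0.576)(-0.224i) − (-0.168i)(0.768) = 0, so the state is separable.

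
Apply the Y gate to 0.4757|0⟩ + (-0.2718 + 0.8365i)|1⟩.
(0.8365 + 0.2718i)|0⟩ + 0.4757i|1⟩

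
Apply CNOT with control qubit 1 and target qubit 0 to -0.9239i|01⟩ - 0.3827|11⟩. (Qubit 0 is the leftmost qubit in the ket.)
-0.3827|01⟩ - 0.9239i|11⟩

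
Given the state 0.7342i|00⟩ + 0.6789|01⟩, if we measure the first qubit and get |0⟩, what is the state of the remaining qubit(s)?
0.7342i|0⟩ + 0.6789|1⟩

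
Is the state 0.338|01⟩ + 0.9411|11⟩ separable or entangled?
Separable

Writing the state as a|00⟩ + b|01⟩ + c|10⟩ + d|11⟩, it is a product state iff ad − bc = 0.
Here (a, b, c, d) = (0, 0.338, 0, 0.9411): ad − bc = (0)(0.9411) − (0.338)(0) = 0, so the state is separable.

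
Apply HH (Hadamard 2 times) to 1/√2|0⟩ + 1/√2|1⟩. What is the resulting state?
1/√2|0⟩ + 1/√2|1⟩

H² = I, so an even number of Hadamards cancels: H^2 = I and the state is unchanged.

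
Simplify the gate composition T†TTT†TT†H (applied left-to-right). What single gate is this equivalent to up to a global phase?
H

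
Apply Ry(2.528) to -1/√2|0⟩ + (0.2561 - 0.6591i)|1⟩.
(-0.4577 + 0.6283i)|0⟩ + (-0.5967 - 0.1991i)|1⟩

Ry(2.528) = [[cos(θ/2), −sin(θ/2)], [sin(θ/2), cos(θ/2)]]; θ = 2.528, cos(θ/2) ≈ 0.302006, sin(θ/2) ≈ 0.953306.
With a = amp(|0⟩) = -1/√2 and b = amp(|1⟩) = (0.2561 - 0.6591i):
new amp(|0⟩) = (0.302006)·a + (-0.953306)·b = (-0.4577 + 0.6283i)
new amp(|1⟩) = (0.953306)·a + (0.302006)·b = (-0.5967 - 0.1991i)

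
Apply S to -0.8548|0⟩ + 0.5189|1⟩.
-0.8548|0⟩ + 0.5189i|1⟩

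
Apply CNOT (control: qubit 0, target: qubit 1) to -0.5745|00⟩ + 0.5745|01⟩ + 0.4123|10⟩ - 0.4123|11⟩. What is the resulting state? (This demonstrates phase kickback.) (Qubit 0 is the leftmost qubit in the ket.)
-0.5745|00⟩ + 0.5745|01⟩ - 0.4123|10⟩ + 0.4123|11⟩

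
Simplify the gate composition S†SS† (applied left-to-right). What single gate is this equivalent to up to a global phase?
S†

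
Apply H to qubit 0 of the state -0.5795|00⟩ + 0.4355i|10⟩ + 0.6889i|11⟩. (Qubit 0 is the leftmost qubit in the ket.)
(-0.4098 + 0.3079i)|00⟩ + 0.4871i|01⟩ + (-0.4098 - 0.3079i)|10⟩ - 0.4871i|11⟩

H on qubit 0 mixes each pair of kets that differ only in qubit 0: amplitudes (a, b) of (|…0…⟩, |…1…⟩) become ((a + b)/√2, (a − b)/√2). Kets absent from the input have amplitude 0.
(|00⟩, |10⟩): (a, b) = (-0.5795, 0.4355i) → ((-0.4098 + 0.3079i), (-0.4098 - 0.3079i))
(|01⟩, |11⟩): (a, b) = (0, 0.6889i) → (0.4871i, -0.4871i)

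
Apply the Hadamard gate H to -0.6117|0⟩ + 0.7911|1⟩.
0.1269|0⟩ - 0.9919|1⟩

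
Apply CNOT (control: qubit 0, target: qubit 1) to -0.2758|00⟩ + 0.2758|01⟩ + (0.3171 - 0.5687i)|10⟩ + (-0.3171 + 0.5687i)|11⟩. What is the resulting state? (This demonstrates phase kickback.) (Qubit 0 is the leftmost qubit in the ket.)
-0.2758|00⟩ + 0.2758|01⟩ + (-0.3171 + 0.5687i)|10⟩ + (0.3171 - 0.5687i)|11⟩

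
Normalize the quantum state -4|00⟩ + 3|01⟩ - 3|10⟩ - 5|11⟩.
-0.5208|00⟩ + 0.3906|01⟩ - 0.3906|10⟩ - 0.6509|11⟩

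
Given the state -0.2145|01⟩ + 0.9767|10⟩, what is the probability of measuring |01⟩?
0.04601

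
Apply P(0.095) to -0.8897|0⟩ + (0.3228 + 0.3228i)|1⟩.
-0.8897|0⟩ + (0.2907 + 0.352i)|1⟩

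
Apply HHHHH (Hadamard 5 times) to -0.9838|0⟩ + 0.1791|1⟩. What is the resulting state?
-0.569|0⟩ - 0.8223|1⟩

H² = I, so H^5 = H: a single Hadamard. With (a, b) = (-0.9838, 0.1791), H gives ((a + b)/√2, (a − b)/√2) = (-0.569, -0.8223).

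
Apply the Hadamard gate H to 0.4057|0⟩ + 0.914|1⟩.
0.9332|0⟩ - 0.3594|1⟩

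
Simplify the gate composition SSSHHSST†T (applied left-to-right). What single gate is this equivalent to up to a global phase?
S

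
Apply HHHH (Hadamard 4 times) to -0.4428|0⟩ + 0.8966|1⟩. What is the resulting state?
-0.4428|0⟩ + 0.8966|1⟩

H² = I, so an even number of Hadamards cancels: H^4 = I and the state is unchanged.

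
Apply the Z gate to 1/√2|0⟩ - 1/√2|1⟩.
1/√2|0⟩ + 1/√2|1⟩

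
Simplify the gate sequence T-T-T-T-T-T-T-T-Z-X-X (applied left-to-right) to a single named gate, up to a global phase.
Z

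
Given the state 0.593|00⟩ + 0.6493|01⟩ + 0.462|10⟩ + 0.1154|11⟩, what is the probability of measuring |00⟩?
0.3516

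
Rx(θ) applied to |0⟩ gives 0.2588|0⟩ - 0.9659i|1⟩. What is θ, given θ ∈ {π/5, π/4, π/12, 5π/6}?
5π/6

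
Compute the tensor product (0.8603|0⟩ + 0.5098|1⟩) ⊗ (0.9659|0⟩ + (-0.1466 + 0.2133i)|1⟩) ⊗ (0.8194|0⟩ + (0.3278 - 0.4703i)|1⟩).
0.6809|000⟩ + (0.2724 - 0.3908i)|001⟩ + (-0.1033 + 0.1504i)|010⟩ + (0.04496 + 0.1195i)|011⟩ + 0.4035|100⟩ + (0.1614 - 0.2316i)|101⟩ + (-0.06124 + 0.0891i)|110⟩ + (0.02664 + 0.07079i)|111⟩

amp(|b₁b₂…⟩) = product of the factor amplitudes for bits b₁, b₂, …; only kets whose every factor amplitude is nonzero survive.
|000⟩: (0.8603)(0.9659)(0.8194) = 0.6809
|001⟩: (0.8603)(0.9659)(0.3278 - 0.4703i) = (0.2724 - 0.3908i)
|010⟩: (0.8603)(-0.1466 + 0.2133i)(0.8194) = (-0.1033 + 0.1504i)
|011⟩: (0.8603)(-0.1466 + 0.2133i)(0.3278 - 0.4703i) = (0.04496 + 0.1195i)
|100⟩: (0.5098)(0.9659)(0.8194) = 0.4035
|101⟩: (0.5098)(0.9659)(0.3278 - 0.4703i) = (0.1614 - 0.2316i)
|110⟩: (0.5098)(-0.1466 + 0.2133i)(0.8194) = (-0.06124 + 0.0891i)
|111⟩: (0.5098)(-0.1466 + 0.2133i)(0.3278 - 0.4703i) = (0.02664 + 0.07079i)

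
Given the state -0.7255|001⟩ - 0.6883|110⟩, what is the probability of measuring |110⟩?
0.4738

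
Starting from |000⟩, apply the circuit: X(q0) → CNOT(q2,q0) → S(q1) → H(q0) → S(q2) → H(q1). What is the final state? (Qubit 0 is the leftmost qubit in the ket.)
1/2|000⟩ + 1/2|010⟩ - 1/2|100⟩ - 1/2|110⟩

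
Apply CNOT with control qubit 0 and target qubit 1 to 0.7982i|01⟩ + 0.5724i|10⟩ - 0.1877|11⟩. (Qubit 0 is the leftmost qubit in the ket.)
0.7982i|01⟩ - 0.1877|10⟩ + 0.5724i|11⟩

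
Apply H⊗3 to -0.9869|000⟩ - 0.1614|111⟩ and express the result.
-0.406|000⟩ - 0.2919|001⟩ - 0.2919|010⟩ - 0.406|011⟩ - 0.2919|100⟩ - 0.406|101⟩ - 0.406|110⟩ - 0.2919|111⟩

H⊗3 gives amp(|y⟩) = (1/2√2) Σ_x (−1)^(x·y) amp(|x⟩), where x·y is the number of positions in which both x and y have a 1.
|000⟩: (-0.9869 - 0.1614)/(2√2) = -0.406
|001⟩: (-0.9869 + 0.1614)/(2√2) = -0.2919
|010⟩: (-0.9869 + 0.1614)/(2√2) = -0.2919
|011⟩: (-0.9869 - 0.1614)/(2√2) = -0.406
|100⟩: (-0.9869 + 0.1614)/(2√2) = -0.2919
|101⟩: (-0.9869 - 0.1614)/(2√2) = -0.406
|110⟩: (-0.9869 - 0.1614)/(2√2) = -0.406
|111⟩: (-0.9869 + 0.1614)/(2√2) = -0.2919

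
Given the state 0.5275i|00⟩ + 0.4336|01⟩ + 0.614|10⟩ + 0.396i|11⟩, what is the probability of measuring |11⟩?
0.1568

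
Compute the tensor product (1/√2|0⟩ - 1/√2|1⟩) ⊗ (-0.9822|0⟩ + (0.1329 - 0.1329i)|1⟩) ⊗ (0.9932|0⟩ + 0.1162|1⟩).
-0.6898|000⟩ - 0.0807|001⟩ + (0.09334 - 0.09334i)|010⟩ + (0.01092 - 0.01092i)|011⟩ + 0.6898|100⟩ + 0.0807|101⟩ + (-0.09334 + 0.09334i)|110⟩ + (-0.01092 + 0.01092i)|111⟩

amp(|b₁b₂…⟩) = product of the factor amplitudes for bits b₁, b₂, …; only kets whose every factor amplitude is nonzero survive.
|000⟩: (1/√2)(-0.9822)(0.9932) = -0.6898
|001⟩: (1/√2)(-0.9822)(0.1162) = -0.0807
|010⟩: (1/√2)(0.1329 - 0.1329i)(0.9932) = (0.09334 - 0.09334i)
|011⟩: (1/√2)(0.1329 - 0.1329i)(0.1162) = (0.01092 - 0.01092i)
|100⟩: (-1/√2)(-0.9822)(0.9932) = 0.6898
|101⟩: (-1/√2)(-0.9822)(0.1162) = 0.0807
|110⟩: (-1/√2)(0.1329 - 0.1329i)(0.9932) = (-0.09334 + 0.09334i)
|111⟩: (-1/√2)(0.1329 - 0.1329i)(0.1162) = (-0.01092 + 0.01092i)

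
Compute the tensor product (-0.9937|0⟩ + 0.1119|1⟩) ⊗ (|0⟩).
-0.9937|00⟩ + 0.1119|10⟩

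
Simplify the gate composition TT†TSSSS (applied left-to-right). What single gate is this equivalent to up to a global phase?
T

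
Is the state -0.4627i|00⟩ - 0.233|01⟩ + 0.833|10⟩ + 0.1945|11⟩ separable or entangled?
Entangled

Writing the state as a|00⟩ + b|01⟩ + c|10⟩ + d|11⟩, it is a product state iff ad − bc = 0.
Here (a, b, c, d) = (-0.4627i, -0.233, 0.833, 0.1945): ad − bc = (-0.4627i)(0.1945) − (-0.233)(0.833) = (0.1941 - 0.09i) ≠ 0, so the state is entangled.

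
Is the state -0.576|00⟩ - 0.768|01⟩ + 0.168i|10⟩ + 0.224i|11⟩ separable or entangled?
Separable

Writing the state as a|00⟩ + b|01⟩ + c|10⟩ + d|11⟩, it is a product state iff ad − bc = 0.
Here (a, b, c, d) = (-0.576, -0.768, 0.168i, 0.224i): ad − bc = (-0.576)(0.224i) − (-0.768)(0.168i) = 0, so the state is separable.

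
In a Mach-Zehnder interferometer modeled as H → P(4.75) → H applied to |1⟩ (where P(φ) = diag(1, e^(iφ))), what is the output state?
(0.4812 + 0.4996i)|0⟩ + (0.5188 - 0.4996i)|1⟩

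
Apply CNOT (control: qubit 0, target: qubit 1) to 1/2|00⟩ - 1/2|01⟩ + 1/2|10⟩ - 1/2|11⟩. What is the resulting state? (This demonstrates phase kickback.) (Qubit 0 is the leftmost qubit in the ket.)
1/2|00⟩ - 1/2|01⟩ - 1/2|10⟩ + 1/2|11⟩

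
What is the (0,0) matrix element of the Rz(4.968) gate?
(-0.7915 - 0.6112i)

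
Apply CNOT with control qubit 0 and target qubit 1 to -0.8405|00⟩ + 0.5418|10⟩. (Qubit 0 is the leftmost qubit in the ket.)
-0.8405|00⟩ + 0.5418|11⟩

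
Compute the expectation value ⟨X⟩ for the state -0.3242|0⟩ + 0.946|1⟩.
-0.6134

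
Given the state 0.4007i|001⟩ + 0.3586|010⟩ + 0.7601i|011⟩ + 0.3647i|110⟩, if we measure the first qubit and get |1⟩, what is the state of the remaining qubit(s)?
i|10⟩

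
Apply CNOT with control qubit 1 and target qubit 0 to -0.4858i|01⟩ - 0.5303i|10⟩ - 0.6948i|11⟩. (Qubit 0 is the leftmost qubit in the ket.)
-0.6948i|01⟩ - 0.5303i|10⟩ - 0.4858i|11⟩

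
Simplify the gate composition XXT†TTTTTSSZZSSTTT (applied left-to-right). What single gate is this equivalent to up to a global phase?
T†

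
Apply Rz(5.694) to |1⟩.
(-0.9569 + 0.2904i)|1⟩

Rz(5.694) = [[e^(−iθ/2), 0], [0, e^(iθ/2)]] with e^(±iθ/2) = cos(θ/2) ± i·sin(θ/2); θ = 5.694, cos(θ/2) ≈ -0.95692, sin(θ/2) ≈ 0.29035.
With a = amp(|0⟩) = 0 and b = amp(|1⟩) = 1:
new amp(|0⟩) = (-0.95692 - 0.29035i)·a = 0
new amp(|1⟩) = (-0.95692 + 0.29035i)·b = (-0.9569 + 0.2904i)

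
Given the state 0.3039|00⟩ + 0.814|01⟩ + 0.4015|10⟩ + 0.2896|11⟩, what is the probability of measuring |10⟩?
0.1612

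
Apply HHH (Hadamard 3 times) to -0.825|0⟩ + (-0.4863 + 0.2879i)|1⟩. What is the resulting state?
(-0.9272 + 0.2036i)|0⟩ + (-0.2395 - 0.2036i)|1⟩

H² = I, so H^3 = H: a single Hadamard. With (a, b) = (-0.825, (-0.4863 + 0.2879i)), H gives ((a + b)/√2, (a − b)/√2) = ((-0.9272 + 0.2036i), (-0.2395 - 0.2036i)).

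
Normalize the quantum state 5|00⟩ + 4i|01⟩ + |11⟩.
0.7715|00⟩ + 0.6172i|01⟩ + 0.1543|11⟩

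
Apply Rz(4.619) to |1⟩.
(-0.6733 + 0.7393i)|1⟩

Rz(4.619) = [[e^(−iθ/2), 0], [0, e^(iθ/2)]] with e^(±iθ/2) = cos(θ/2) ± i·sin(θ/2); θ = 4.619, cos(θ/2) ≈ -0.67333, sin(θ/2) ≈ 0.739342.
With a = amp(|0⟩) = 0 and b = amp(|1⟩) = 1:
new amp(|0⟩) = (-0.67333 - 0.739342i)·a = 0
new amp(|1⟩) = (-0.67333 + 0.739342i)·b = (-0.6733 + 0.7393i)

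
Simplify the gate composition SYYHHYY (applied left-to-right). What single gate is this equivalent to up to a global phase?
S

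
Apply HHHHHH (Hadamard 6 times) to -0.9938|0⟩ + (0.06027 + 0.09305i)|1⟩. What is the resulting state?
-0.9938|0⟩ + (0.06027 + 0.09305i)|1⟩

H² = I, so an even number of Hadamards cancels: H^6 = I and the state is unchanged.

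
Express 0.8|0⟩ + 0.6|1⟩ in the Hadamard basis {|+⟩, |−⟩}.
0.9899|+⟩ + 0.1414|−⟩

With |ψ⟩ = α|0⟩ + β|1⟩, the Hadamard-basis coefficients are ⟨+|ψ⟩ = (α + β)/√2 and ⟨−|ψ⟩ = (α − β)/√2.
Here α = 0.8, β = 0.6: (α + β)/√2 = 0.9899, (α − β)/√2 = 0.1414.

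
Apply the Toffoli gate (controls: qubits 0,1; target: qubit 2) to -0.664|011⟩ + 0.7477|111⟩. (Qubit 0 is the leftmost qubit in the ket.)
-0.664|011⟩ + 0.7477|110⟩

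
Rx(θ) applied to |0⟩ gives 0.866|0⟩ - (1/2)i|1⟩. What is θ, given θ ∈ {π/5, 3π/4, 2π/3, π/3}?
π/3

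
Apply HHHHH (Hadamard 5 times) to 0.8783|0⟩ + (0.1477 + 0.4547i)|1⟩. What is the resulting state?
(0.7255 + 0.3215i)|0⟩ + (0.5166 - 0.3215i)|1⟩

H² = I, so H^5 = H: a single Hadamard. With (a, b) = (0.8783, (0.1477 + 0.4547i)), H gives ((a + b)/√2, (a − b)/√2) = ((0.7255 + 0.3215i), (0.5166 - 0.3215i)).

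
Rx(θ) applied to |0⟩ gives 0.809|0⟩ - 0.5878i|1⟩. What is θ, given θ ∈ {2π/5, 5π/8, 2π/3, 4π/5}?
2π/5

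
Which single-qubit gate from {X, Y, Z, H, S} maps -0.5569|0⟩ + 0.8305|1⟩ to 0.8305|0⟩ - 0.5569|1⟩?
X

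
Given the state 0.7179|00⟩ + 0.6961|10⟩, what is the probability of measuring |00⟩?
0.5154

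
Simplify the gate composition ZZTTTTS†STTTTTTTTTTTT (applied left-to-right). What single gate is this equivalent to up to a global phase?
I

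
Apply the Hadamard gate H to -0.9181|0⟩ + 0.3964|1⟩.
-0.3689|0⟩ - 0.9295|1⟩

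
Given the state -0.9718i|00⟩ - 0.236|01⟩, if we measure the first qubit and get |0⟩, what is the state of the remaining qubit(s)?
-0.9718i|0⟩ - 0.236|1⟩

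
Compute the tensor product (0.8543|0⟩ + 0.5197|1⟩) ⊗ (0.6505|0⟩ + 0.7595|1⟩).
0.5557|00⟩ + 0.6488|01⟩ + 0.3381|10⟩ + 0.3947|11⟩

amp(|b₁b₂…⟩) = product of the factor amplitudes for bits b₁, b₂, …; only kets whose every factor amplitude is nonzero survive.
|00⟩: (0.8543)(0.6505) = 0.5557
|01⟩: (0.8543)(0.7595) = 0.6488
|10⟩: (0.5197)(0.6505) = 0.3381
|11⟩: (0.5197)(0.7595) = 0.3947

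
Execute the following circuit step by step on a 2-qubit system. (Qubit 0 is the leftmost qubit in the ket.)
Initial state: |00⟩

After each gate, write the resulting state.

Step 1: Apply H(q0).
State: 1/√2|00⟩ + 1/√2|10⟩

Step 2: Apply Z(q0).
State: 1/√2|00⟩ - 1/√2|10⟩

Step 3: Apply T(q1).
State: 1/√2|00⟩ - 1/√2|10⟩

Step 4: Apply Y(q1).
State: (1/√2)i|01⟩ - (1/√2)i|11⟩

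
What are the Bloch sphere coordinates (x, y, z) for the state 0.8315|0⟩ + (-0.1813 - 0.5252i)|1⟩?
(-0.3015, -0.8734, 0.3827)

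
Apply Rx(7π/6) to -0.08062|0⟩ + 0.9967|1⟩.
(0.02087 - 0.9627i)|0⟩ + (-0.258 + 0.07787i)|1⟩

Rx(7π/6) = [[cos(θ/2), −i·sin(θ/2)], [−i·sin(θ/2), cos(θ/2)]]; θ = 7π/6, cos(θ/2) ≈ -0.258819, sin(θ/2) ≈ 0.965926.
With a = amp(|0⟩) = -0.08062 and b = amp(|1⟩) = 0.9967:
new amp(|0⟩) = (-0.258819)·a + (-0.965926i)·b = (0.02087 - 0.9627i)
new amp(|1⟩) = (-0.965926i)·a + (-0.258819)·b = (-0.258 + 0.07787i)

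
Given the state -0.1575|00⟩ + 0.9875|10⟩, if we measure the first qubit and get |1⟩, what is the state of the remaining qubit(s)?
|0⟩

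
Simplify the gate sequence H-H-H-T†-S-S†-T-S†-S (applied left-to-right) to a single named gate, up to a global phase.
H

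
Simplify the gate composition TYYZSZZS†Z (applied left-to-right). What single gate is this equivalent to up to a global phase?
T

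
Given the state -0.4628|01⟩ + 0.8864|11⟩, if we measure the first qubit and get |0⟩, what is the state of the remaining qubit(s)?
-|1⟩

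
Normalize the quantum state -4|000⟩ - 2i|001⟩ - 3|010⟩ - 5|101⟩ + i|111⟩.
-0.5394|000⟩ - 0.2697i|001⟩ - 0.4045|010⟩ - 0.6742|101⟩ + 0.1348i|111⟩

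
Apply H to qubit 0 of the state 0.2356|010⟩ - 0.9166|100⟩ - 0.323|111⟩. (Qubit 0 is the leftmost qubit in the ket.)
-0.6481|000⟩ + 0.1666|010⟩ - 0.2284|011⟩ + 0.6481|100⟩ + 0.1666|110⟩ + 0.2284|111⟩

H on qubit 0 mixes each pair of kets that differ only in qubit 0: amplitudes (a, b) of (|…0…⟩, |…1…⟩) become ((a + b)/√2, (a − b)/√2). Kets absent from the input have amplitude 0.
(|000⟩, |100⟩): (a, b) = (0, -0.9166) → (-0.6481, 0.6481)
(|010⟩, |110⟩): (a, b) = (0.2356, 0) → (0.1666, 0.1666)
(|011⟩, |111⟩): (a, b) = (0, -0.323) → (-0.2284, 0.2284)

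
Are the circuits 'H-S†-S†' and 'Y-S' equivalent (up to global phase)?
No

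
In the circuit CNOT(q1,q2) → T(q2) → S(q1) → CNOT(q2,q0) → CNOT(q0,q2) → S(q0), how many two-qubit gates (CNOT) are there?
3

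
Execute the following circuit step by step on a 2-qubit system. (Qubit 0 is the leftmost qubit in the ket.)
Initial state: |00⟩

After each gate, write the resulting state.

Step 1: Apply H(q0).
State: 1/√2|00⟩ + 1/√2|10⟩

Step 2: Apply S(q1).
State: 1/√2|00⟩ + 1/√2|10⟩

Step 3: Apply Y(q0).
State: -(1/√2)i|00⟩ + (1/√2)i|10⟩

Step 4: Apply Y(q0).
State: 1/√2|00⟩ + 1/√2|10⟩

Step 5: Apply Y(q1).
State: (1/√2)i|01⟩ + (1/√2)i|11⟩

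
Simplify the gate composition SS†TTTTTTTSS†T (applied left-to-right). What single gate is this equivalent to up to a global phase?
I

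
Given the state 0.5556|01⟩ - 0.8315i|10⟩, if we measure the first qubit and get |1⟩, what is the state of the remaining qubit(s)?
-i|0⟩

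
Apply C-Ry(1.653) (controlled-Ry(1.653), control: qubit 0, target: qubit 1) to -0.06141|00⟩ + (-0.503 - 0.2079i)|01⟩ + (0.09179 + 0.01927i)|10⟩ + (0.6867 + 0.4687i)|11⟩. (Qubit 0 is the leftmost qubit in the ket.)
-0.06141|00⟩ + (-0.503 - 0.2079i)|01⟩ + (-0.4429 - 0.3317i)|10⟩ + (0.5327 + 0.3317i)|11⟩

C-Ry(1.653) leaves the control-|0⟩ kets |00⟩, |01⟩ unchanged and applies Ry(1.653) to qubit 1 on the control-|1⟩ pair (|10⟩, |11⟩).
Ry(1.653) = [[cos(θ/2), −sin(θ/2)], [sin(θ/2), cos(θ/2)]]; θ = 1.653, cos(θ/2) ≈ 0.677454, sin(θ/2) ≈ 0.735565.
With a = amp(|10⟩) = (0.09179 + 0.01927i) and b = amp(|11⟩) = (0.6867 + 0.4687i):
new amp(|10⟩) = (0.677454)·a + (-0.735565)·b = (-0.4429 - 0.3317i)
new amp(|11⟩) = (0.735565)·a + (0.677454)·b = (0.5327 + 0.3317i)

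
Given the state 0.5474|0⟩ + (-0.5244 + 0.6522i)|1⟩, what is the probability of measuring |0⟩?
0.2996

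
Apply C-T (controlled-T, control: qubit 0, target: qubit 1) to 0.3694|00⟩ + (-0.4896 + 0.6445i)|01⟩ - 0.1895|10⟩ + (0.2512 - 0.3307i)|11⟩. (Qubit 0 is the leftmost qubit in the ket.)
0.3694|00⟩ + (-0.4896 + 0.6445i)|01⟩ - 0.1895|10⟩ + (0.4115 - 0.05621i)|11⟩

C-T leaves the control-|0⟩ kets |00⟩, |01⟩ unchanged and applies T to qubit 1 on the control-|1⟩ pair (|10⟩, |11⟩).
T = [[1, 0], [0, (1/√2 + (1/√2)i)]].
With a = amp(|10⟩) = -0.1895 and b = amp(|11⟩) = (0.2512 - 0.3307i):
new amp(|10⟩) = (1)·a = -0.1895
new amp(|11⟩) = (1/√2 + (1/√2)i)·b = (0.4115 - 0.05621i)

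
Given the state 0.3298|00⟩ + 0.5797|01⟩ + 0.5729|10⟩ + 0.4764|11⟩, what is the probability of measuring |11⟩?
0.227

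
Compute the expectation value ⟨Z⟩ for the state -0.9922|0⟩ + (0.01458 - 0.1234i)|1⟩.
0.969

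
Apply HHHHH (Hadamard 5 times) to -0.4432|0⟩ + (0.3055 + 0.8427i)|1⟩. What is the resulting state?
(-0.09737 + 0.5959i)|0⟩ + (-0.5294 - 0.5959i)|1⟩

H² = I, so H^5 = H: a single Hadamard. With (a, b) = (-0.4432, (0.3055 + 0.8427i)), H gives ((a + b)/√2, (a − b)/√2) = ((-0.09737 + 0.5959i), (-0.5294 - 0.5959i)).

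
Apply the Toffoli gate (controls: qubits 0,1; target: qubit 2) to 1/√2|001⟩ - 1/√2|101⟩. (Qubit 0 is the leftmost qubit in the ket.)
1/√2|001⟩ - 1/√2|101⟩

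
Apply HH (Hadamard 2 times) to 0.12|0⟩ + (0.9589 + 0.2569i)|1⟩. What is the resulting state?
0.12|0⟩ + (0.9589 + 0.2569i)|1⟩

H² = I, so an even number of Hadamards cancels: H^2 = I and the state is unchanged.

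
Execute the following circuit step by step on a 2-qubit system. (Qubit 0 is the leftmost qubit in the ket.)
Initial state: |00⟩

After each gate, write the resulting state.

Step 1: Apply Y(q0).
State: i|10⟩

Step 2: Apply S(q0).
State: -|10⟩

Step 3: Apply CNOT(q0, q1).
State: -|11⟩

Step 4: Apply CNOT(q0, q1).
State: -|10⟩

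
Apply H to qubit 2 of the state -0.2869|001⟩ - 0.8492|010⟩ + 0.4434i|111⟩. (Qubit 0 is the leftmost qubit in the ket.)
-0.2029|000⟩ + 0.2029|001⟩ - 0.6005|010⟩ - 0.6005|011⟩ + 0.3135i|110⟩ - 0.3135i|111⟩

H on qubit 2 mixes each pair of kets that differ only in qubit 2: amplitudes (a, b) of (|…0…⟩, |…1…⟩) become ((a + b)/√2, (a − b)/√2). Kets absent from the input have amplitude 0.
(|000⟩, |001⟩): (a, b) = (0, -0.2869) → (-0.2029, 0.2029)
(|010⟩, |011⟩): (a, b) = (-0.8492, 0) → (-0.6005, -0.6005)
(|110⟩, |111⟩): (a, b) = (0, 0.4434i) → (0.3135i, -0.3135i)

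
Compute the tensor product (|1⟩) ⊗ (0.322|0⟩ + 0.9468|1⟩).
0.322|10⟩ + 0.9468|11⟩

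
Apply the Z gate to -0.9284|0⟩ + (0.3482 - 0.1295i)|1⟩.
-0.9284|0⟩ + (-0.3482 + 0.1295i)|1⟩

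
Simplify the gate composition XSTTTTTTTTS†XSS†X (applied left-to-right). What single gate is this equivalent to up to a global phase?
X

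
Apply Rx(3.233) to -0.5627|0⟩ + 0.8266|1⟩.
(0.02571 - 0.8257i)|0⟩ + (-0.03777 + 0.5621i)|1⟩

Rx(3.233) = [[cos(θ/2), −i·sin(θ/2)], [−i·sin(θ/2), cos(θ/2)]]; θ = 3.233, cos(θ/2) ≈ -0.0456878, sin(θ/2) ≈ 0.998956.
With a = amp(|0⟩) = -0.5627 and b = amp(|1⟩) = 0.8266:
new amp(|0⟩) = (-0.0456878)·a + (-0.998956i)·b = (0.02571 - 0.8257i)
new amp(|1⟩) = (-0.998956i)·a + (-0.0456878)·b = (-0.03777 + 0.5621i)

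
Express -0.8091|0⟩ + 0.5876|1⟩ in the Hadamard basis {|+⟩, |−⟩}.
-0.1566|+⟩ - 0.9876|−⟩

With |ψ⟩ = α|0⟩ + β|1⟩, the Hadamard-basis coefficients are ⟨+|ψ⟩ = (α + β)/√2 and ⟨−|ψ⟩ = (α − β)/√2.
Here α = -0.8091, β = 0.5876: (α + β)/√2 = -0.1566, (α − β)/√2 = -0.9876.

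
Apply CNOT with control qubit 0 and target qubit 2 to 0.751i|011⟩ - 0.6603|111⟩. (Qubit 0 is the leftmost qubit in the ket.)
0.751i|011⟩ - 0.6603|110⟩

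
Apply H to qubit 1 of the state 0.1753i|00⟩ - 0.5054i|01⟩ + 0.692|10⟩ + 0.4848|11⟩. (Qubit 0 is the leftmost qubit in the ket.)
-0.2334i|00⟩ + 0.4813i|01⟩ + 0.8321|10⟩ + 0.1465|11⟩

H on qubit 1 mixes each pair of kets that differ only in qubit 1: amplitudes (a, b) of (|…0…⟩, |…1…⟩) become ((a + b)/√2, (a − b)/√2). Kets absent from the input have amplitude 0.
(|00⟩, |01⟩): (a, b) = (0.1753i, -0.5054i) → (-0.2334i, 0.4813i)
(|10⟩, |11⟩): (a, b) = (0.692, 0.4848) → (0.8321, 0.1465)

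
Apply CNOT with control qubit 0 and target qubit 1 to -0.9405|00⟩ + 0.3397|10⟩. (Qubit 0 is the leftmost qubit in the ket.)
-0.9405|00⟩ + 0.3397|11⟩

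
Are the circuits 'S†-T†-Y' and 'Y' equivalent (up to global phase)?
No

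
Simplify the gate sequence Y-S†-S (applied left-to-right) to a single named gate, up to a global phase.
Y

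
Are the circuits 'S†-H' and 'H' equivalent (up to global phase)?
No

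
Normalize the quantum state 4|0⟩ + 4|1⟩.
1/√2|0⟩ + 1/√2|1⟩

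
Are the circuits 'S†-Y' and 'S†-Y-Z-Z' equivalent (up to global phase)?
Yes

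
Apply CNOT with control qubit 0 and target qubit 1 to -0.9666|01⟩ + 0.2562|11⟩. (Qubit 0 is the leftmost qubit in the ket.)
-0.9666|01⟩ + 0.2562|10⟩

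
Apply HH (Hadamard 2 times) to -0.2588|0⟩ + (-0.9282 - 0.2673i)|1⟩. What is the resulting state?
-0.2588|0⟩ + (-0.9282 - 0.2673i)|1⟩

H² = I, so an even number of Hadamards cancels: H^2 = I and the state is unchanged.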